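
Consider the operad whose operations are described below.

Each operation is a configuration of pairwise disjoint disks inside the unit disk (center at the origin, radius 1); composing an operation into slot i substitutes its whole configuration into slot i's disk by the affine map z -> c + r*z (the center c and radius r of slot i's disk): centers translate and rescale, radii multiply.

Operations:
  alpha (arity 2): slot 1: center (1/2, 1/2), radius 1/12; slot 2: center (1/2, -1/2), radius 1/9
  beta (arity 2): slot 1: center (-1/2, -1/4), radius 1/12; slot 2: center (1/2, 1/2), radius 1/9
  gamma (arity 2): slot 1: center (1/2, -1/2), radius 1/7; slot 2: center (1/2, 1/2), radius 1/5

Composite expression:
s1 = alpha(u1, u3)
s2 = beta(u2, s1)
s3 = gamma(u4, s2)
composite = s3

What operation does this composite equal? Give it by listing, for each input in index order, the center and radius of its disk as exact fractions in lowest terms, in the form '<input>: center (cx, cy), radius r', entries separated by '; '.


u1: center (11/18, 11/18), radius 1/540; u2: center (2/5, 9/20), radius 1/60; u3: center (11/18, 53/90), radius 1/405; u4: center (1/2, -1/2), radius 1/7

Follow each u-input down from gamma: c' goes to c + r*c', radius to r*r'.
tracing u4 down its 1-map path: center (1/2, -1/2), radius 1/7
tracing u2 down its 2-map path: center (2/5, 9/20), radius 1/60
tracing u1 down its 3-map path: center (11/18, 11/18), radius 1/540
tracing u3 down its 3-map path: center (11/18, 53/90), radius 1/405


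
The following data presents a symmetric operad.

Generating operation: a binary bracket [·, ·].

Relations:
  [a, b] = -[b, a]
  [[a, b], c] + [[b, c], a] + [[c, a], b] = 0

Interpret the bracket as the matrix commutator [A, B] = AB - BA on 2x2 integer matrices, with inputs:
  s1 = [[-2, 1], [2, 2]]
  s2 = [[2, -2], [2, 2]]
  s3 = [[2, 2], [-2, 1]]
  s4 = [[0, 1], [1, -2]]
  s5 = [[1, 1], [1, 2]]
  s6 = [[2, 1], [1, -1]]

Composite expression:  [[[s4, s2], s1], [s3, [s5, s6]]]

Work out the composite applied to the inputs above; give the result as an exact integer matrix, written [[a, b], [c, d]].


[s4, s2] = [[4, -4], [-4, -4]]
[[s4, s2], s1] = [[-4, -8], [0, 4]]
[s5, s6] = [[0, -4], [4, 0]]
[s3, [s5, s6]] = [[0, -4], [-4, 0]]
[[[s4, s2], s1], [s3, [s5, s6]]] = [[32, 32], [-32, -32]]

[[32, 32], [-32, -32]]


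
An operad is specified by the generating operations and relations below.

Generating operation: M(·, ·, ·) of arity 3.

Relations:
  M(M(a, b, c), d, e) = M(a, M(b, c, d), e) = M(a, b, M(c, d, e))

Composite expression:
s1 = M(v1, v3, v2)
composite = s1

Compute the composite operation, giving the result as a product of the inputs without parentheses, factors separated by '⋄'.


The M-tree's shape is irrelevant; the v-reading-order decides.
M(v1, v3, v2) collapses to v1 ⋄ v3 ⋄ v2

v1 ⋄ v3 ⋄ v2


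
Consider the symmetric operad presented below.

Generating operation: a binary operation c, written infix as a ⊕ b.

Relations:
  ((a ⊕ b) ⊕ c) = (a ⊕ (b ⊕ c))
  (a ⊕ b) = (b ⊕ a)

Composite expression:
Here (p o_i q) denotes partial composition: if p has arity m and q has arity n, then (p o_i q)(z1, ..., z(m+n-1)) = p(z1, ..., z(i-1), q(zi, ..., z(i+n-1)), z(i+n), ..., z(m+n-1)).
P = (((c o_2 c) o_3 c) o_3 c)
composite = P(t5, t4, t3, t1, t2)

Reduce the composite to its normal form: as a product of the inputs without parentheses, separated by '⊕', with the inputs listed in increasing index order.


t1 ⊕ t2 ⊕ t3 ⊕ t4 ⊕ t5

Both nesting and order wash out for c; what remains is which t's occur.
(t3 ⊕ t1) spells out as t3 ⊕ t1
((t3 ⊕ t1) ⊕ t2) spells out as t3 ⊕ t1 ⊕ t2
(t4 ⊕ ((t3 ⊕ t1) ⊕ t2)) spells out as t4 ⊕ t3 ⊕ t1 ⊕ t2
(t5 ⊕ (t4 ⊕ ((t3 ⊕ t1) ⊕ t2))) spells out as t5 ⊕ t4 ⊕ t3 ⊕ t1 ⊕ t2
rearranged into index order: t1 ⊕ t2 ⊕ t3 ⊕ t4 ⊕ t5


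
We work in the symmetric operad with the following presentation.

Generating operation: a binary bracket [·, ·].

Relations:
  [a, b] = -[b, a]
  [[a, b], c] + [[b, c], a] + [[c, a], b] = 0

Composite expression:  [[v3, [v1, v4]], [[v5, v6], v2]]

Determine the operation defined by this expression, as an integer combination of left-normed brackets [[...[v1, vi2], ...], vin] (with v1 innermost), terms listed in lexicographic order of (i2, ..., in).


[[[[[v1, v4], v3], v2], v5], v6] - [[[[[v1, v4], v3], v2], v6], v5] - [[[[[v1, v4], v3], v5], v6], v2] + [[[[[v1, v4], v3], v6], v5], v2]


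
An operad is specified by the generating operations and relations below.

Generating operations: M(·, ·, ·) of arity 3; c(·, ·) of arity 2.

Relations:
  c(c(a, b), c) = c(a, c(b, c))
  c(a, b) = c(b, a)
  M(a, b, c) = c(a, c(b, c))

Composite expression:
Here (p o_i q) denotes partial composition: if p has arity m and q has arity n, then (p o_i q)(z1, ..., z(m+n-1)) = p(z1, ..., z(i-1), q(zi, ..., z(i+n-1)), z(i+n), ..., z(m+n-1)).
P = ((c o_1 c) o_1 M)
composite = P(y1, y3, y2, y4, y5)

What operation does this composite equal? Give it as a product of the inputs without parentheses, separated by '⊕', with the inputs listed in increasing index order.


Reordering under c is free, so list the y-inputs canonically.
M(y1, y3, y2) flattens to y1 ⊕ y3 ⊕ y2
c(M(y1, y3, y2), y4) flattens to y1 ⊕ y3 ⊕ y2 ⊕ y4
c(c(M(y1, y3, y2), y4), y5) flattens to y1 ⊕ y3 ⊕ y2 ⊕ y4 ⊕ y5
the factors in increasing index order: y1 ⊕ y2 ⊕ y3 ⊕ y4 ⊕ y5

y1 ⊕ y2 ⊕ y3 ⊕ y4 ⊕ y5


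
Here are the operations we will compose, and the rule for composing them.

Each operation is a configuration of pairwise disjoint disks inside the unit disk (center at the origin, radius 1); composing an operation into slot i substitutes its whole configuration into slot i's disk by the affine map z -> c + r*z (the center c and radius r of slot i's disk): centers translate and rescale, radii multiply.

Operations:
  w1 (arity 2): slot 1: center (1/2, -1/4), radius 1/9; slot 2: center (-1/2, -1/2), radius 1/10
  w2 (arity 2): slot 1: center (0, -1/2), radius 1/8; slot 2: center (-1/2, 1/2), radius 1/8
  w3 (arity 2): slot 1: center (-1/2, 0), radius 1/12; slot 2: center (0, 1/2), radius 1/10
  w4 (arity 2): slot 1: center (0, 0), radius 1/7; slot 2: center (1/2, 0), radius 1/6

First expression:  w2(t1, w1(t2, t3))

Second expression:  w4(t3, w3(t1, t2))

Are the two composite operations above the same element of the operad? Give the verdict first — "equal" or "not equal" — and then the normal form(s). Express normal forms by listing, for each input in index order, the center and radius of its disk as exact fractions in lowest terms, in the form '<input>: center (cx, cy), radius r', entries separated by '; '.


not equal — first t1: center (0, -1/2), radius 1/8; t2: center (-7/16, 15/32), radius 1/72; t3: center (-9/16, 7/16), radius 1/80, second t1: center (5/12, 0), radius 1/72; t2: center (1/2, 1/12), radius 1/60; t3: center (0, 0), radius 1/7

The first expression, normalized: t1: center (0, -1/2), radius 1/8; t2: center (-7/16, 15/32), radius 1/72; t3: center (-9/16, 7/16), radius 1/80
The second expression, normalized: t1: center (5/12, 0), radius 1/72; t2: center (1/2, 1/12), radius 1/60; t3: center (0, 0), radius 1/7
Distinct normal forms: not equal.


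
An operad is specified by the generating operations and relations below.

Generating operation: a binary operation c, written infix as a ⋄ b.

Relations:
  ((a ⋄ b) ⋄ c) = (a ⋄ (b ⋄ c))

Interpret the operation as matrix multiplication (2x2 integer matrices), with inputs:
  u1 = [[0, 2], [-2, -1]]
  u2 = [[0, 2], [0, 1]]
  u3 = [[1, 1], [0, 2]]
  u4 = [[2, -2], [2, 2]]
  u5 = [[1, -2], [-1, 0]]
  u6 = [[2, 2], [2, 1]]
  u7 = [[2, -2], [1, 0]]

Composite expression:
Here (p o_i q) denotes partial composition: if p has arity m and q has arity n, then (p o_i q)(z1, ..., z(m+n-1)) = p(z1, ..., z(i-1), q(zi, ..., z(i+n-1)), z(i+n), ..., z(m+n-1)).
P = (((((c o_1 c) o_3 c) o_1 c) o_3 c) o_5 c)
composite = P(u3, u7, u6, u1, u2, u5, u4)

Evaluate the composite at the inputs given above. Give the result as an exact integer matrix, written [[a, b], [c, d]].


[[32, -32], [24, -24]]

(u3 ⋄ u7) = [[3, -2], [2, 0]]
(u6 ⋄ u1) = [[-4, 2], [-2, 3]]
((u3 ⋄ u7) ⋄ (u6 ⋄ u1)) = [[-8, 0], [-8, 4]]
(u2 ⋄ u5) = [[-2, 0], [-1, 0]]
((u2 ⋄ u5) ⋄ u4) = [[-4, 4], [-2, 2]]
(((u3 ⋄ u7) ⋄ (u6 ⋄ u1)) ⋄ ((u2 ⋄ u5) ⋄ u4)) = [[32, -32], [24, -24]]


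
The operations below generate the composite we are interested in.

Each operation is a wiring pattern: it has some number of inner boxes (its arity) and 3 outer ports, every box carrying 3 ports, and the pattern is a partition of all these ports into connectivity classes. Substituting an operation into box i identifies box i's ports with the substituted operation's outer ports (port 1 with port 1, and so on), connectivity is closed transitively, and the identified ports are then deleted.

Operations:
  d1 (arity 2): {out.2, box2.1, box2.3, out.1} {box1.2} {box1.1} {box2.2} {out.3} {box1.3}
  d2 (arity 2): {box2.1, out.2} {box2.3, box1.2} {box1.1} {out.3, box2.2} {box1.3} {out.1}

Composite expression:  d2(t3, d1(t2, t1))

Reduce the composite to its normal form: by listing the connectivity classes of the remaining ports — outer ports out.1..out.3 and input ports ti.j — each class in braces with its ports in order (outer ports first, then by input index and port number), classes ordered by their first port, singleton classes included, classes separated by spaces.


{out.1} {out.2, out.3, t1.1, t1.3} {t1.2} {t2.1} {t2.2} {t2.3} {t3.1} {t3.2} {t3.3}

Connectivity passes through glued d2-boundaries; trace each wire chain.
after d1, the pattern on (t2, t1) reads {out.1, out.2, t1.1, t1.3} {out.3} {t1.2} {t2.1} {t2.2} {t2.3} (out.j = its outer ports)
after d2, the pattern on (t3, t2, t1) reads {out.1} {out.2, out.3, t1.1, t1.3} {t1.2} {t2.1} {t2.2} {t2.3} {t3.1} {t3.2} {t3.3} (out.j = its outer ports)


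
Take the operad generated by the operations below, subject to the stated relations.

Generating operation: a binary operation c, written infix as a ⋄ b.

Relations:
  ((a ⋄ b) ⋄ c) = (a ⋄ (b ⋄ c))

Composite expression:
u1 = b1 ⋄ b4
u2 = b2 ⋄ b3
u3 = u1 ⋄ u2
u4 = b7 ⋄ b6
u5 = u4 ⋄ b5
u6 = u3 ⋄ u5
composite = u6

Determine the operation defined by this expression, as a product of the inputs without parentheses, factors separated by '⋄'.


Key point: c is associative — brackets drop, the b-order remains.
(b1 ⋄ b4) reduces to b1 ⋄ b4
(b2 ⋄ b3) reduces to b2 ⋄ b3
((b1 ⋄ b4) ⋄ (b2 ⋄ b3)) reduces to b1 ⋄ b4 ⋄ b2 ⋄ b3
(b7 ⋄ b6) reduces to b7 ⋄ b6
((b7 ⋄ b6) ⋄ b5) reduces to b7 ⋄ b6 ⋄ b5
(((b1 ⋄ b4) ⋄ (b2 ⋄ b3)) ⋄ ((b7 ⋄ b6) ⋄ b5)) reduces to b1 ⋄ b4 ⋄ b2 ⋄ b3 ⋄ b7 ⋄ b6 ⋄ b5

b1 ⋄ b4 ⋄ b2 ⋄ b3 ⋄ b7 ⋄ b6 ⋄ b5


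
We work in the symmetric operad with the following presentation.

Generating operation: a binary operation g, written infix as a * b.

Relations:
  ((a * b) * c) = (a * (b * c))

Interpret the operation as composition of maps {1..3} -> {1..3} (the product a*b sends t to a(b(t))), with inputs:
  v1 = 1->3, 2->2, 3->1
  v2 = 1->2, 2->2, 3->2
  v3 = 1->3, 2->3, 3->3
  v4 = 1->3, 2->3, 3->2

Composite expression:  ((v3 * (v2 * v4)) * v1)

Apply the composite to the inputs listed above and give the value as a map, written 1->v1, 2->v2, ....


(v2 * v4) = 1->2, 2->2, 3->2
(v3 * (v2 * v4)) = 1->3, 2->3, 3->3
((v3 * (v2 * v4)) * v1) = 1->3, 2->3, 3->3

1->3, 2->3, 3->3


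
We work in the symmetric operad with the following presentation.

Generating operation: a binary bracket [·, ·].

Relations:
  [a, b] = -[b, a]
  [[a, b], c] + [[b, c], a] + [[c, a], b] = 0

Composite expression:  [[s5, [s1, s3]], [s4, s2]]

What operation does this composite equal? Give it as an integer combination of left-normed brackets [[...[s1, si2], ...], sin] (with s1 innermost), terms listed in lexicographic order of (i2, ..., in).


[[[[s1, s3], s5], s2], s4] - [[[[s1, s3], s5], s4], s2]

In the tensor algebra, words opening s1 carry the s1-anchored form.
Composite bracket: [[s5, [s1, s3]], [s4, s2]]
Under [a, b] = ab - ba we get 16 signed associative words (2^4 = 16).
Only words starting with s1 matter:
  s1s3s5s2s4 appears with sign +1, giving the term +[[[[s1, s3], s5], s2], s4]
  s1s3s5s4s2 appears with sign -1, giving the term -[[[[s1, s3], s5], s4], s2]


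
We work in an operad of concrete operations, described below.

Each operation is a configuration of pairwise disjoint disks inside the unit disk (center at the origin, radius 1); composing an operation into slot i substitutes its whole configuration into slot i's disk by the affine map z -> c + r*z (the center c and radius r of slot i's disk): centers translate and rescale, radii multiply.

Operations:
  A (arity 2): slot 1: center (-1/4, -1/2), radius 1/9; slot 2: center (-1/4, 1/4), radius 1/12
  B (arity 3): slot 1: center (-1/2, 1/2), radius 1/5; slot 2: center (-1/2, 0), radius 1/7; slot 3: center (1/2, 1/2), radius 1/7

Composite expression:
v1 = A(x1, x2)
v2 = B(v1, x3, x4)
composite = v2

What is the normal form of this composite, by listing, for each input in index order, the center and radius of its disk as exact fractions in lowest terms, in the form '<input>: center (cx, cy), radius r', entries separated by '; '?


Follow each x-input down from B: c' goes to c + r*c', radius to r*r'.
input x1: applying the 2 nested substitutions gives center (-11/20, 2/5), radius 1/45
input x2: applying the 2 nested substitutions gives center (-11/20, 11/20), radius 1/60
input x3: applying the 1 nested substitution gives center (-1/2, 0), radius 1/7
input x4: applying the 1 nested substitution gives center (1/2, 1/2), radius 1/7

x1: center (-11/20, 2/5), radius 1/45; x2: center (-11/20, 11/20), radius 1/60; x3: center (-1/2, 0), radius 1/7; x4: center (1/2, 1/2), radius 1/7


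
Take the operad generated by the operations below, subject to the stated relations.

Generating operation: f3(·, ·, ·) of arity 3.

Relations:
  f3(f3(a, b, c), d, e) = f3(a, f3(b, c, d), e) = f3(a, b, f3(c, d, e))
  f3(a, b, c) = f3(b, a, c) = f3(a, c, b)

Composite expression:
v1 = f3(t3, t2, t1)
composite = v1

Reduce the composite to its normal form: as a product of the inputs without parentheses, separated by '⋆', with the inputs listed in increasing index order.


t1 ⋆ t2 ⋆ t3

Both nesting and order wash out for f3; what remains is which t's occur.
f3(t3, t2, t1) spells out as t3 ⋆ t2 ⋆ t1
sorting the factors by input index: t1 ⋆ t2 ⋆ t3


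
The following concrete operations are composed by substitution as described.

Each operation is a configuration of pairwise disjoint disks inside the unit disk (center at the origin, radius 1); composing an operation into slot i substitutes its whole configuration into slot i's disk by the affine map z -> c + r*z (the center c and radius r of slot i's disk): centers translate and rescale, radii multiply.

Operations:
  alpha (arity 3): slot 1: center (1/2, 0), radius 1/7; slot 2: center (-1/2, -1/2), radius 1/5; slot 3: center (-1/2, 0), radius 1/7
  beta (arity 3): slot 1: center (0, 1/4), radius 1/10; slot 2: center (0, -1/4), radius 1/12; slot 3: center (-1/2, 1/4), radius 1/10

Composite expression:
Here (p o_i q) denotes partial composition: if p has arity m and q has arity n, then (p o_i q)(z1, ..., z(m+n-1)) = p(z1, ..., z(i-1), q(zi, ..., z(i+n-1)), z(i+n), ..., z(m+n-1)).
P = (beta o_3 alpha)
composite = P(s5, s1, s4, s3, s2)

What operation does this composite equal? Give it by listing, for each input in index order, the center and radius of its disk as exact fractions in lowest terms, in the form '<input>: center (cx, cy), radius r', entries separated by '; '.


Follow each s-input down from beta: c' goes to c + r*c', radius to r*r'.
for s5, the 1-step affine chain lands on center (0, 1/4), radius 1/10
for s1, the 1-step affine chain lands on center (0, -1/4), radius 1/12
for s4, the 2-step affine chain lands on center (-9/20, 1/4), radius 1/70
for s3, the 2-step affine chain lands on center (-11/20, 1/5), radius 1/50
for s2, the 2-step affine chain lands on center (-11/20, 1/4), radius 1/70

s1: center (0, -1/4), radius 1/12; s2: center (-11/20, 1/4), radius 1/70; s3: center (-11/20, 1/5), radius 1/50; s4: center (-9/20, 1/4), radius 1/70; s5: center (0, 1/4), radius 1/10


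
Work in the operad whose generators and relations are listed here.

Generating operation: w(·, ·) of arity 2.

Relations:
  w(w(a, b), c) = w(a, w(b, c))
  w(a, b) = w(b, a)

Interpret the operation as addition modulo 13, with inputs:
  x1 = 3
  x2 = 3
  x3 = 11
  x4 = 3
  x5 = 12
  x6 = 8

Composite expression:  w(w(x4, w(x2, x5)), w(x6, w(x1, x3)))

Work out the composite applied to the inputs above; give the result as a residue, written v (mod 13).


1 (mod 13)

w(x2, x5) = 2
w(x4, w(x2, x5)) = 5
w(x1, x3) = 1
w(x6, w(x1, x3)) = 9
w(w(x4, w(x2, x5)), w(x6, w(x1, x3))) = 1


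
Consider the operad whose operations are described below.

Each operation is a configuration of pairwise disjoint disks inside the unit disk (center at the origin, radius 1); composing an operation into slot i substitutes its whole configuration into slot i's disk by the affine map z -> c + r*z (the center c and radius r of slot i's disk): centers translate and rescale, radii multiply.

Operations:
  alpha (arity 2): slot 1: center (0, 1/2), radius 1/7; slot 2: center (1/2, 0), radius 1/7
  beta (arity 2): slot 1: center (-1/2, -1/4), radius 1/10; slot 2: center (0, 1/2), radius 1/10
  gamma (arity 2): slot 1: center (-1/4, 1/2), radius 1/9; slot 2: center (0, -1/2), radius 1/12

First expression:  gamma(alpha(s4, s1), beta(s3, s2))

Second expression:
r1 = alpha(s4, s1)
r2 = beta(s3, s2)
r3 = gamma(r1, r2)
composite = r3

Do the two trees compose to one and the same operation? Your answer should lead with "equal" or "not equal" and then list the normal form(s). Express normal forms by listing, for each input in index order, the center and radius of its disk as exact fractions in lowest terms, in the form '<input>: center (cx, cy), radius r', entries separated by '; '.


equal — both sides give s1: center (-7/36, 1/2), radius 1/63; s2: center (0, -11/24), radius 1/120; s3: center (-1/24, -25/48), radius 1/120; s4: center (-1/4, 5/9), radius 1/63

Reducing the first expression gives s1: center (-7/36, 1/2), radius 1/63; s2: center (0, -11/24), radius 1/120; s3: center (-1/24, -25/48), radius 1/120; s4: center (-1/4, 5/9), radius 1/63
Reducing the second expression gives s1: center (-7/36, 1/2), radius 1/63; s2: center (0, -11/24), radius 1/120; s3: center (-1/24, -25/48), radius 1/120; s4: center (-1/4, 5/9), radius 1/63
Both agree, so they are equal.


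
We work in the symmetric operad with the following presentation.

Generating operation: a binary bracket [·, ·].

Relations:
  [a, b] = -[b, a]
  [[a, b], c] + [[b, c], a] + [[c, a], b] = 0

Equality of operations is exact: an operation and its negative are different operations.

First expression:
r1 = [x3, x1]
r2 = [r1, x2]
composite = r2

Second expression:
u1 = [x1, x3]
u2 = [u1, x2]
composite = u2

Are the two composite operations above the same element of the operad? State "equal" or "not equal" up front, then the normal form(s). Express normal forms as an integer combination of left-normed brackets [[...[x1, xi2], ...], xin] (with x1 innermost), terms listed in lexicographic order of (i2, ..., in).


not equal; first: -[[x1, x3], x2]; second: [[x1, x3], x2]

Normal form of the first expression: -[[x1, x3], x2]
Normal form of the second expression: [[x1, x3], x2]
No match — not equal.


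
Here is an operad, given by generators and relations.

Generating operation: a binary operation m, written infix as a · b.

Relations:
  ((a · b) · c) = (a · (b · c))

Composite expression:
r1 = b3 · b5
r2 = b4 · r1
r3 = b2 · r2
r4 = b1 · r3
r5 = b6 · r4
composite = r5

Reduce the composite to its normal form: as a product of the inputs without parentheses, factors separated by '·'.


Under associativity of m, the answer is the b's in reading order.
(b3 · b5) reduces to b3 · b5
(b4 · (b3 · b5)) reduces to b4 · b3 · b5
(b2 · (b4 · (b3 · b5))) reduces to b2 · b4 · b3 · b5
(b1 · (b2 · (b4 · (b3 · b5)))) reduces to b1 · b2 · b4 · b3 · b5
(b6 · (b1 · (b2 · (b4 · (b3 · b5))))) reduces to b6 · b1 · b2 · b4 · b3 · b5

b6 · b1 · b2 · b4 · b3 · b5


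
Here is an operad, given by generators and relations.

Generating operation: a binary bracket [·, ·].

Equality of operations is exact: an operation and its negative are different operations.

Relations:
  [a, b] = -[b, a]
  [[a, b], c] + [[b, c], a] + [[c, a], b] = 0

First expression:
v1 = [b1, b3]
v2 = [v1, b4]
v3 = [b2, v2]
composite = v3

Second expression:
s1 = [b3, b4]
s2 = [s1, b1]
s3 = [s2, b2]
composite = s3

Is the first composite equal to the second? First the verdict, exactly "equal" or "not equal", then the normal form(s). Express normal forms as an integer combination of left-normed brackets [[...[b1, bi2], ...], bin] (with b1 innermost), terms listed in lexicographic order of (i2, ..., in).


not equal; first: -[[[b1, b3], b4], b2]; second: -[[[b1, b3], b4], b2] + [[[b1, b4], b3], b2]

The first composite normalizes to -[[[b1, b3], b4], b2]
The second composite normalizes to -[[[b1, b3], b4], b2] + [[[b1, b4], b3], b2]
Distinct normal forms: not equal.


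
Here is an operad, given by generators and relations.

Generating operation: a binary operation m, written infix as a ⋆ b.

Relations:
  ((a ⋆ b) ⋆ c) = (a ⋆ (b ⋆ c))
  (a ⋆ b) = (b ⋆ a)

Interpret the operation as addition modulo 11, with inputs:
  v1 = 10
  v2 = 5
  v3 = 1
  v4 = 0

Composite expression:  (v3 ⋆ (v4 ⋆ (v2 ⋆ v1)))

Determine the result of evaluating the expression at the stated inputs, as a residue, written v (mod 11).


5 (mod 11)

(v2 ⋆ v1) = 4
(v4 ⋆ (v2 ⋆ v1)) = 4
(v3 ⋆ (v4 ⋆ (v2 ⋆ v1))) = 5


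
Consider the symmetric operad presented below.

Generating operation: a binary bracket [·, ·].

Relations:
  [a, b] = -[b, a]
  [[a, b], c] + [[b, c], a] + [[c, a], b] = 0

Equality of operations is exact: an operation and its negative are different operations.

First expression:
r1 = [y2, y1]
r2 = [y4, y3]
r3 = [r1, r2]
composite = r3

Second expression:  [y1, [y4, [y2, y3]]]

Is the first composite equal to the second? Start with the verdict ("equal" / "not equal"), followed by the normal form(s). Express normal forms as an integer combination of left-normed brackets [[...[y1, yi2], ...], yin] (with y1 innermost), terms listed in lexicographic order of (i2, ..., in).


not equal — first [[[y1, y2], y3], y4] - [[[y1, y2], y4], y3], second -[[[y1, y2], y3], y4] + [[[y1, y3], y2], y4] + [[[y1, y4], y2], y3] - [[[y1, y4], y3], y2]

The first expression reduces to [[[y1, y2], y3], y4] - [[[y1, y2], y4], y3]
The second expression reduces to -[[[y1, y2], y3], y4] + [[[y1, y3], y2], y4] + [[[y1, y4], y2], y3] - [[[y1, y4], y3], y2]
Different reductions; not equal.


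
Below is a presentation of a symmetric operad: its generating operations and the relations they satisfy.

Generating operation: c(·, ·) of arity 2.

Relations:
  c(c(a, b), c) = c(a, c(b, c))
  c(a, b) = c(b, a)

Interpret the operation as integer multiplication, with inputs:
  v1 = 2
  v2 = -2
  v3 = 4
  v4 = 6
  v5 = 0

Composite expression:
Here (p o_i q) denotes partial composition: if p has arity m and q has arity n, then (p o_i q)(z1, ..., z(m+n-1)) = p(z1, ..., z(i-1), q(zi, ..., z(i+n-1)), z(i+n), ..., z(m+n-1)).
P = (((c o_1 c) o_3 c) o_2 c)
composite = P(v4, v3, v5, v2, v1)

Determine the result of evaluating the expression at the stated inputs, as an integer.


0

c(v3, v5) = 0
c(v4, c(v3, v5)) = 0
c(v2, v1) = -4
c(c(v4, c(v3, v5)), c(v2, v1)) = 0


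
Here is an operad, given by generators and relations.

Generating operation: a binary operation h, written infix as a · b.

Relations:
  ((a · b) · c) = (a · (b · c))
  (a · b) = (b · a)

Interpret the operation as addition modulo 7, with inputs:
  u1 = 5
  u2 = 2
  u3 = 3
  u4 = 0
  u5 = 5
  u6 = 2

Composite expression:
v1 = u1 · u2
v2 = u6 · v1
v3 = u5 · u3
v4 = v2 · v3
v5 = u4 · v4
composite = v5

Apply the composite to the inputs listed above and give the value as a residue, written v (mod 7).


3 (mod 7)


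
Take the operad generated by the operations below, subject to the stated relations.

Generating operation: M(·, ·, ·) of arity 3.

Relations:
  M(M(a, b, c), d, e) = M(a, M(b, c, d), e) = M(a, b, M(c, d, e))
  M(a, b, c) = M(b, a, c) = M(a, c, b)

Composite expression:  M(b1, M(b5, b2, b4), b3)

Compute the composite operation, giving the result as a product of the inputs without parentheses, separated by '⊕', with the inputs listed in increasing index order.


b1 ⊕ b2 ⊕ b3 ⊕ b4 ⊕ b5

Key point: M commutes, so take the b-inputs in any fixed order.
M(b5, b2, b4) collapses to b5 ⊕ b2 ⊕ b4
M(b1, M(b5, b2, b4), b3) collapses to b1 ⊕ b5 ⊕ b2 ⊕ b4 ⊕ b3
putting the inputs in ascending order: b1 ⊕ b2 ⊕ b3 ⊕ b4 ⊕ b5


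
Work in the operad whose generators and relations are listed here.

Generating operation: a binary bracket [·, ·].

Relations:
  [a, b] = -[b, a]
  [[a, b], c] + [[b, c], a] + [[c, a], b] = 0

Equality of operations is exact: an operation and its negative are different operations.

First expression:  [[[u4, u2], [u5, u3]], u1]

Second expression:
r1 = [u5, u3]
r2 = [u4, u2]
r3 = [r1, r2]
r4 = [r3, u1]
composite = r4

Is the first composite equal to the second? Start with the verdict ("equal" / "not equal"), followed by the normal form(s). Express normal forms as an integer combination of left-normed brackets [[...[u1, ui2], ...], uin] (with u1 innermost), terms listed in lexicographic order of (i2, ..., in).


not equal; first: -[[[[u1, u2], u4], u3], u5] + [[[[u1, u2], u4], u5], u3] + [[[[u1, u3], u5], u2], u4] - [[[[u1, u3], u5], u4], u2] + [[[[u1, u4], u2], u3], u5] - [[[[u1, u4], u2], u5], u3] - [[[[u1, u5], u3], u2], u4] + [[[[u1, u5], u3], u4], u2]; second: [[[[u1, u2], u4], u3], u5] - [[[[u1, u2], u4], u5], u3] - [[[[u1, u3], u5], u2], u4] + [[[[u1, u3], u5], u4], u2] - [[[[u1, u4], u2], u3], u5] + [[[[u1, u4], u2], u5], u3] + [[[[u1, u5], u3], u2], u4] - [[[[u1, u5], u3], u4], u2]

The first expression reduces to -[[[[u1, u2], u4], u3], u5] + [[[[u1, u2], u4], u5], u3] + [[[[u1, u3], u5], u2], u4] - [[[[u1, u3], u5], u4], u2] + [[[[u1, u4], u2], u3], u5] - [[[[u1, u4], u2], u5], u3] - [[[[u1, u5], u3], u2], u4] + [[[[u1, u5], u3], u4], u2]
The second expression reduces to [[[[u1, u2], u4], u3], u5] - [[[[u1, u2], u4], u5], u3] - [[[[u1, u3], u5], u2], u4] + [[[[u1, u3], u5], u4], u2] - [[[[u1, u4], u2], u3], u5] + [[[[u1, u4], u2], u5], u3] + [[[[u1, u5], u3], u2], u4] - [[[[u1, u5], u3], u4], u2]
No match — not equal.


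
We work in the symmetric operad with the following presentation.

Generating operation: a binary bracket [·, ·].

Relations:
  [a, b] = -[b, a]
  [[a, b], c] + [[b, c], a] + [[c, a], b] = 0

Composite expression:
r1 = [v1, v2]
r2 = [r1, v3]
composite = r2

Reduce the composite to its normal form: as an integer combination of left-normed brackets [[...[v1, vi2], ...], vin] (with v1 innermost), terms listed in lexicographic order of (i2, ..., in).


[[v1, v2], v3]


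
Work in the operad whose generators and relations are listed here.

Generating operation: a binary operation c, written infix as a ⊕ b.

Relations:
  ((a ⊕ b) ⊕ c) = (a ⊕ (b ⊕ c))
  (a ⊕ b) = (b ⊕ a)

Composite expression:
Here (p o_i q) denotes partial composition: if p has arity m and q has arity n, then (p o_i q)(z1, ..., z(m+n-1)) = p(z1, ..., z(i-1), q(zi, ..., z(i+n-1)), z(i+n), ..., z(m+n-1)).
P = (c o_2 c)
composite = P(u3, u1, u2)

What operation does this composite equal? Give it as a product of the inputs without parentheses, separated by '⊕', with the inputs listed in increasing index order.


u1 ⊕ u2 ⊕ u3


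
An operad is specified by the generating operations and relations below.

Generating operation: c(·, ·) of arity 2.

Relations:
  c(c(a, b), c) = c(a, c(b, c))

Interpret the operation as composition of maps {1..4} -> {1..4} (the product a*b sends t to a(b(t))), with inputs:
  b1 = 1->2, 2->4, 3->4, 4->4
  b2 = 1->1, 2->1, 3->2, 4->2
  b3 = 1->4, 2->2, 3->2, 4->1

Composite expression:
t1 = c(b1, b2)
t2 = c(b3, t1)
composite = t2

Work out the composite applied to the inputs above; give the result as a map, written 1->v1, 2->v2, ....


1->2, 2->2, 3->1, 4->1

c(b1, b2) = 1->2, 2->2, 3->4, 4->4
c(b3, c(b1, b2)) = 1->2, 2->2, 3->1, 4->1


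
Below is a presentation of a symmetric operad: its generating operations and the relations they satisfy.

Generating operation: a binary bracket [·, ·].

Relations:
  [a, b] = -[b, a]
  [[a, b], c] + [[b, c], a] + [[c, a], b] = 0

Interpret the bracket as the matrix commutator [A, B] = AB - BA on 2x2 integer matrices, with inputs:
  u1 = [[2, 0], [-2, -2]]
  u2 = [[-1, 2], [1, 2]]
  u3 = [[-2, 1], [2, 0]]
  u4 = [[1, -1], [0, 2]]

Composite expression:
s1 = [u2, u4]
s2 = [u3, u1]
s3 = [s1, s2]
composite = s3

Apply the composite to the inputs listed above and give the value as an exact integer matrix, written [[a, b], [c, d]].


[u2, u4] = [[1, 5], [-1, -1]]
[u3, u1] = [[-2, -4], [4, 2]]
[[u2, u4], [u3, u1]] = [[16, 12], [-4, -16]]

[[16, 12], [-4, -16]]


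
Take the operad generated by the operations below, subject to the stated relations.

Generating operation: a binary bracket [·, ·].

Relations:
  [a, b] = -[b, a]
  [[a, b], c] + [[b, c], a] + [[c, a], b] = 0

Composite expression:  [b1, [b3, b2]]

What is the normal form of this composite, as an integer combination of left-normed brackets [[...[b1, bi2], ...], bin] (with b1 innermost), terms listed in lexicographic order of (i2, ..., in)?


-[[b1, b2], b3] + [[b1, b3], b2]

A multilinear Lie element is pinned by b1-initial words (b1 innermost).
Composite bracket: [b1, [b3, b2]]
Applying ab - ba throughout gives 4 signed words (2^2 = 4).
Only words starting with b1 matter:
  from b1b2b3, sign -1: term -[[b1, b2], b3]
  from b1b3b2, sign +1: term +[[b1, b3], b2]


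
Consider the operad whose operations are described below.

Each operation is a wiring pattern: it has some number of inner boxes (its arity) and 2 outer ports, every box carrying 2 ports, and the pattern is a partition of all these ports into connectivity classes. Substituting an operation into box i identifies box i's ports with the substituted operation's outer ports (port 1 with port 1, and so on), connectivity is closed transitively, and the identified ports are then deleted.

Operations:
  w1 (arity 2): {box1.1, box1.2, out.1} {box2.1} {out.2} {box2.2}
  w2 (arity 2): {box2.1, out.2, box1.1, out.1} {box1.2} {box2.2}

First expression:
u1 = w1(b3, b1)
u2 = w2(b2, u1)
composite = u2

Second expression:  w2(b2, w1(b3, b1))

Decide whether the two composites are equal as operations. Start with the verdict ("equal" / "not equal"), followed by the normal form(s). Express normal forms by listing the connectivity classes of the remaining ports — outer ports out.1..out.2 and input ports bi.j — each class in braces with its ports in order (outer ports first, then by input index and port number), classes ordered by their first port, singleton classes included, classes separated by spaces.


equal; both compose to {out.1, out.2, b2.1, b3.1, b3.2} {b1.1} {b1.2} {b2.2}

In normal form, the first expression is {out.1, out.2, b2.1, b3.1, b3.2} {b1.1} {b1.2} {b2.2}
In normal form, the second expression is {out.1, out.2, b2.1, b3.1, b3.2} {b1.1} {b1.2} {b2.2}
One common form — equal.


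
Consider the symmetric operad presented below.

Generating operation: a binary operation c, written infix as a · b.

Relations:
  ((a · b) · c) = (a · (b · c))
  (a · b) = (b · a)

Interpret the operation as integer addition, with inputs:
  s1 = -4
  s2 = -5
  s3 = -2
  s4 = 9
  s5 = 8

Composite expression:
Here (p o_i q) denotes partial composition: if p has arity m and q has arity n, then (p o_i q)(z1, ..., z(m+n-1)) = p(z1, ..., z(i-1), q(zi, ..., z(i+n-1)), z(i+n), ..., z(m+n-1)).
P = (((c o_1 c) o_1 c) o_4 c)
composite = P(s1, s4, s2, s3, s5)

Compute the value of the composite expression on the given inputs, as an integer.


6

(s1 · s4) = 5
((s1 · s4) · s2) = 0
(s3 · s5) = 6
(((s1 · s4) · s2) · (s3 · s5)) = 6


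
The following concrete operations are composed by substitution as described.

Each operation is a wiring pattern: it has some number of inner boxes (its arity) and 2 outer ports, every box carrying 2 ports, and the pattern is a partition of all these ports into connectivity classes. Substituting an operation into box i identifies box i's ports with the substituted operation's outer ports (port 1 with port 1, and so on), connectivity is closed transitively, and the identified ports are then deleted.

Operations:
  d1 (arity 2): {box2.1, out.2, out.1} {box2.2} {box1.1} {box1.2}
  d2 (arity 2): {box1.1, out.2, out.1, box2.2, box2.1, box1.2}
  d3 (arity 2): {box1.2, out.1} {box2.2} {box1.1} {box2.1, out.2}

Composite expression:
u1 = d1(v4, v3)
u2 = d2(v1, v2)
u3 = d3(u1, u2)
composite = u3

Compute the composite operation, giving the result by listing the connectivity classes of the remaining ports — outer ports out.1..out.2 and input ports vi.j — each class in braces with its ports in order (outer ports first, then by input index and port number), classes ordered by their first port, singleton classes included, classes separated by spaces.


Substituting into d3 glues patterns; closure does the rest.
stage d1: inputs (v4, v3), connectivity {out.1, out.2, v3.1} {v3.2} {v4.1} {v4.2}, out.j its boundary
stage d2: inputs (v1, v2), connectivity {out.1, out.2, v1.1, v1.2, v2.1, v2.2}, out.j its boundary
stage d3: inputs (v4, v3, v1, v2), connectivity {out.1, v3.1} {out.2, v1.1, v1.2, v2.1, v2.2} {v3.2} {v4.1} {v4.2}, out.j its boundary

{out.1, v3.1} {out.2, v1.1, v1.2, v2.1, v2.2} {v3.2} {v4.1} {v4.2}


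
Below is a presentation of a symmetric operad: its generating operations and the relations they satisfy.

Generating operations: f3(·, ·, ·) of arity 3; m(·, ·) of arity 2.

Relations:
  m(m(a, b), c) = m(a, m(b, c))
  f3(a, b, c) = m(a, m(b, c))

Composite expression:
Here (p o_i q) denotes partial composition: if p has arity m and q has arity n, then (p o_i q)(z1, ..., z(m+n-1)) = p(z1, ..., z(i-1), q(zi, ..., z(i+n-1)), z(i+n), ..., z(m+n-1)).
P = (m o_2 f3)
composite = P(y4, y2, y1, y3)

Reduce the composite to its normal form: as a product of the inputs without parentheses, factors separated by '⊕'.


y4 ⊕ y2 ⊕ y1 ⊕ y3

All parenthesizations of m agree; list the y-inputs left to right.
f3(y2, y1, y3) spells out as y2 ⊕ y1 ⊕ y3
m(y4, f3(y2, y1, y3)) spells out as y4 ⊕ y2 ⊕ y1 ⊕ y3


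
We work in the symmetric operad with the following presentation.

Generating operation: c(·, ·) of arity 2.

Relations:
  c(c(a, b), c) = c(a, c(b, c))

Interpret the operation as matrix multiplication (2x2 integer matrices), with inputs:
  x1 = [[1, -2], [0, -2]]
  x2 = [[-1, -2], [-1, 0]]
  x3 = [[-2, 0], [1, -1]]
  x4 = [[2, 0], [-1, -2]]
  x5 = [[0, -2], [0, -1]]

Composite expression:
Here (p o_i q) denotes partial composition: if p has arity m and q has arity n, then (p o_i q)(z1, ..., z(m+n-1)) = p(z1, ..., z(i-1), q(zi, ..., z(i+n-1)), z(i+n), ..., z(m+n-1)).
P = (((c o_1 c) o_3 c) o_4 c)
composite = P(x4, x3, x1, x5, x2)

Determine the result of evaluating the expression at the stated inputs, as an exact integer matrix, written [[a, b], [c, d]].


[[0, 0], [-4, 0]]

c(x4, x3) = [[-4, 0], [0, 2]]
c(x5, x2) = [[2, 0], [1, 0]]
c(x1, c(x5, x2)) = [[0, 0], [-2, 0]]
c(c(x4, x3), c(x1, c(x5, x2))) = [[0, 0], [-4, 0]]


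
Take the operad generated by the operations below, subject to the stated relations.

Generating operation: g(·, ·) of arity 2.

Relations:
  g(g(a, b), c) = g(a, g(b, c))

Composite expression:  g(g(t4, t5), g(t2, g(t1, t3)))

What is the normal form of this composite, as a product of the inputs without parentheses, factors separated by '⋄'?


t4 ⋄ t5 ⋄ t2 ⋄ t1 ⋄ t3


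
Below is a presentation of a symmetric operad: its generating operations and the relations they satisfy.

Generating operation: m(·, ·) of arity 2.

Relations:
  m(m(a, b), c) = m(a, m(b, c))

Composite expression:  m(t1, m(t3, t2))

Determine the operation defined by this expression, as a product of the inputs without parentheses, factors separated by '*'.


t1 * t3 * t2

Under associativity of m, the answer is the t's in reading order.
m(t3, t2) linearizes to t3 * t2
m(t1, m(t3, t2)) linearizes to t1 * t3 * t2


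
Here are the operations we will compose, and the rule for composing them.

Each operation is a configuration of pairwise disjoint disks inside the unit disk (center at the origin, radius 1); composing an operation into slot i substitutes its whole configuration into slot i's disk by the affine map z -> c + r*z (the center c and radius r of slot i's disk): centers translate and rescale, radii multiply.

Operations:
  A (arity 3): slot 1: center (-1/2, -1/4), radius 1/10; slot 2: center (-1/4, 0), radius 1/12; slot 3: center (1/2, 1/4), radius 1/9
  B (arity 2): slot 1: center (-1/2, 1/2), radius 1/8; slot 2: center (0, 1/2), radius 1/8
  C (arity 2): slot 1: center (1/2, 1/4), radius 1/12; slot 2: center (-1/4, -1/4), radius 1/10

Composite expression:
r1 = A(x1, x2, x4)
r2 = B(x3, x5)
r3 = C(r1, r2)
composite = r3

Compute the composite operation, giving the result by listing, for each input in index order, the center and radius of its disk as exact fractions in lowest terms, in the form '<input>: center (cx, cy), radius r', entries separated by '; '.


x1: center (11/24, 11/48), radius 1/120; x2: center (23/48, 1/4), radius 1/144; x3: center (-3/10, -1/5), radius 1/80; x4: center (13/24, 13/48), radius 1/108; x5: center (-1/4, -1/5), radius 1/80

Only the slot chain above each x matters under C; compose those maps.
x1: after 2 affine steps, its disk has center (11/24, 11/48), radius 1/120
x2: after 2 affine steps, its disk has center (23/48, 1/4), radius 1/144
x4: after 2 affine steps, its disk has center (13/24, 13/48), radius 1/108
x3: after 2 affine steps, its disk has center (-3/10, -1/5), radius 1/80
x5: after 2 affine steps, its disk has center (-1/4, -1/5), radius 1/80


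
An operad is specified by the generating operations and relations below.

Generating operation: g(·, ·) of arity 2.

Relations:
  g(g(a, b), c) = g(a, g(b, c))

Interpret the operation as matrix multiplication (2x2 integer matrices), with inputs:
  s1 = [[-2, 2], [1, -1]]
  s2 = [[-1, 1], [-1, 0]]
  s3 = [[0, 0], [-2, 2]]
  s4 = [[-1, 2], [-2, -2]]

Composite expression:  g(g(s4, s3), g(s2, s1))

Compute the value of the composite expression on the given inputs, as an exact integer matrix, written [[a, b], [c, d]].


[[-4, 4], [4, -4]]

g(s4, s3) = [[-4, 4], [4, -4]]
g(s2, s1) = [[3, -3], [2, -2]]
g(g(s4, s3), g(s2, s1)) = [[-4, 4], [4, -4]]


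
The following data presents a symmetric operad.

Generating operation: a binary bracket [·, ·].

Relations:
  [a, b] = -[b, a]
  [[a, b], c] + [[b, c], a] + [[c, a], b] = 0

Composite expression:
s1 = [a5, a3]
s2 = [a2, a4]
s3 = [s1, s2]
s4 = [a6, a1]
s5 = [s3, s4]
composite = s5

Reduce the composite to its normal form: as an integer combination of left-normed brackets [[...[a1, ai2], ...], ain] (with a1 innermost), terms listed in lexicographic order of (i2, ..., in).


Antisymmetry and Jacobi reduce to a1-anchored left-normed brackets.
Composite bracket: [[[a5, a3], [a2, a4]], [a6, a1]]
Full expansion: 32 signed words from ab - ba (2^5 = 32).
Keep just the words that open with a1:
  word a1a6a2a4a3a5 has sign +1, contributing +[[[[[a1, a6], a2], a4], a3], a5]
  word a1a6a2a4a5a3 has sign -1, contributing -[[[[[a1, a6], a2], a4], a5], a3]
  word a1a6a3a5a2a4 has sign -1, contributing -[[[[[a1, a6], a3], a5], a2], a4]
  word a1a6a3a5a4a2 has sign +1, contributing +[[[[[a1, a6], a3], a5], a4], a2]
  word a1a6a4a2a3a5 has sign -1, contributing -[[[[[a1, a6], a4], a2], a3], a5]
  word a1a6a4a2a5a3 has sign +1, contributing +[[[[[a1, a6], a4], a2], a5], a3]
  word a1a6a5a3a2a4 has sign +1, contributing +[[[[[a1, a6], a5], a3], a2], a4]
  word a1a6a5a3a4a2 has sign -1, contributing -[[[[[a1, a6], a5], a3], a4], a2]

[[[[[a1, a6], a2], a4], a3], a5] - [[[[[a1, a6], a2], a4], a5], a3] - [[[[[a1, a6], a3], a5], a2], a4] + [[[[[a1, a6], a3], a5], a4], a2] - [[[[[a1, a6], a4], a2], a3], a5] + [[[[[a1, a6], a4], a2], a5], a3] + [[[[[a1, a6], a5], a3], a2], a4] - [[[[[a1, a6], a5], a3], a4], a2]
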